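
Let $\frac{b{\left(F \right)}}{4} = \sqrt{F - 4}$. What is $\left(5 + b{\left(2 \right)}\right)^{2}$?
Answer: $-7 + 40 i \sqrt{2} \approx -7.0 + 56.569 i$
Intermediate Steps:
$b{\left(F \right)} = 4 \sqrt{-4 + F}$ ($b{\left(F \right)} = 4 \sqrt{F - 4} = 4 \sqrt{-4 + F}$)
$\left(5 + b{\left(2 \right)}\right)^{2} = \left(5 + 4 \sqrt{-4 + 2}\right)^{2} = \left(5 + 4 \sqrt{-2}\right)^{2} = \left(5 + 4 i \sqrt{2}\right)^{2}$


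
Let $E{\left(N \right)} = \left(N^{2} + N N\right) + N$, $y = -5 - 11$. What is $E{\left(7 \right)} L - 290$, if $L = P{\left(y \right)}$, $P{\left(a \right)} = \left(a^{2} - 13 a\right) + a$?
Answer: $46750$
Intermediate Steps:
$y = -16$ ($y = -5 - 11 = -16$)
$E{\left(N \right)} = N + 2 N^{2}$ ($E{\left(N \right)} = \left(N^{2} + N^{2}\right) + N = 2 N^{2} + N = N + 2 N^{2}$)
$P{\left(a \right)} = a^{2} - 12 a$
$L = 448$ ($L = - 16 \left(-12 - 16\right) = \left(-16\right) \left(-28\right) = 448$)
$E{\left(7 \right)} L - 290 = 7 \left(1 + 2 \cdot 7\right) 448 - 290 = 7 \left(1 + 14\right) 448 - 290 = 7 \cdot 15 \cdot 448 - 290 = 105 \cdot 448 - 290 = 47040 - 290 = 46750$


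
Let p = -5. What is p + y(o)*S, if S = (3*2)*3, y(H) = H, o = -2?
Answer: -41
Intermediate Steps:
S = 18 (S = 6*3 = 18)
p + y(o)*S = -5 - 2*18 = -5 - 36 = -41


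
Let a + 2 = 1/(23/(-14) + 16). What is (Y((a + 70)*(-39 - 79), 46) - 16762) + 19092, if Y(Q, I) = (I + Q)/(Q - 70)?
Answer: 1898058705/814273 ≈ 2331.0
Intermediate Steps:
a = -388/201 (a = -2 + 1/(23/(-14) + 16) = -2 + 1/(23*(-1/14) + 16) = -2 + 1/(-23/14 + 16) = -2 + 1/(201/14) = -2 + 14/201 = -388/201 ≈ -1.9303)
Y(Q, I) = (I + Q)/(-70 + Q)
(Y((a + 70)*(-39 - 79), 46) - 16762) + 19092 = ((46 + (-388/201 + 70)*(-39 - 79))/(-70 + (-388/201 + 70)*(-39 - 79)) - 16762) + 19092 = ((46 + (13682/201)*(-118))/(-70 + (13682/201)*(-118)) - 16762) + 19092 = ((46 - 1614476/201)/(-70 - 1614476/201) - 16762) + 19092 = (-1605230/201/(-1628546/201) - 16762) + 19092 = (-201/1628546*(-1605230/201) - 16762) + 19092 = (802615/814273 - 16762) + 19092 = -13648041411/814273 + 19092 = 1898058705/814273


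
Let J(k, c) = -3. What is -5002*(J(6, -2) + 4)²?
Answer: -5002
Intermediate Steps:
-5002*(J(6, -2) + 4)² = -5002*(-3 + 4)² = -5002*1² = -5002*1 = -5002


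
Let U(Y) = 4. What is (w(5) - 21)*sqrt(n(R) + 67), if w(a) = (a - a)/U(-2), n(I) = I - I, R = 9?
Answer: -21*sqrt(67) ≈ -171.89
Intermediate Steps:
n(I) = 0
w(a) = 0 (w(a) = (a - a)/4 = 0*(1/4) = 0)
(w(5) - 21)*sqrt(n(R) + 67) = (0 - 21)*sqrt(0 + 67) = -21*sqrt(67)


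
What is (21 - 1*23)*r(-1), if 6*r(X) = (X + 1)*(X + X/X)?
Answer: 0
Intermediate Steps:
r(X) = (1 + X)²/6 (r(X) = ((X + 1)*(X + X/X))/6 = ((1 + X)*(X + 1))/6 = ((1 + X)*(1 + X))/6 = (1 + X)²/6)
(21 - 1*23)*r(-1) = (21 - 1*23)*(⅙ + (⅓)*(-1) + (⅙)*(-1)²) = (21 - 23)*(⅙ - ⅓ + (⅙)*1) = -2*(⅙ - ⅓ + ⅙) = -2*0 = 0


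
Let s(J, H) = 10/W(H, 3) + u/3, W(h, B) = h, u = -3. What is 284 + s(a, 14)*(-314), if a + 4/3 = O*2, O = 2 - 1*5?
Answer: 2616/7 ≈ 373.71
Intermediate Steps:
O = -3 (O = 2 - 5 = -3)
a = -22/3 (a = -4/3 - 3*2 = -4/3 - 6 = -22/3 ≈ -7.3333)
s(J, H) = -1 + 10/H (s(J, H) = 10/H - 3/3 = 10/H - 3*1/3 = 10/H - 1 = -1 + 10/H)
284 + s(a, 14)*(-314) = 284 + ((10 - 1*14)/14)*(-314) = 284 + ((10 - 14)/14)*(-314) = 284 + ((1/14)*(-4))*(-314) = 284 - 2/7*(-314) = 284 + 628/7 = 2616/7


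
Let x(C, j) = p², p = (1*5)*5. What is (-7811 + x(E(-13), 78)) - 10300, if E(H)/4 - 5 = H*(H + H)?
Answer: -17486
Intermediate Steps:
E(H) = 20 + 8*H² (E(H) = 20 + 4*(H*(H + H)) = 20 + 4*(H*(2*H)) = 20 + 4*(2*H²) = 20 + 8*H²)
p = 25 (p = 5*5 = 25)
x(C, j) = 625 (x(C, j) = 25² = 625)
(-7811 + x(E(-13), 78)) - 10300 = (-7811 + 625) - 10300 = -7186 - 10300 = -17486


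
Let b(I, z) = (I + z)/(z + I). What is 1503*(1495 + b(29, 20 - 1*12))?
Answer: 2248488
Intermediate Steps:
b(I, z) = 1 (b(I, z) = (I + z)/(I + z) = 1)
1503*(1495 + b(29, 20 - 1*12)) = 1503*(1495 + 1) = 1503*1496 = 2248488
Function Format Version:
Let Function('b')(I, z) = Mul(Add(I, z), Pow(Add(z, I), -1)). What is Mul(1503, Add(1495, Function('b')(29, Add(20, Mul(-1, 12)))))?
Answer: 2248488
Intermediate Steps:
Function('b')(I, z) = 1 (Function('b')(I, z) = Mul(Add(I, z), Pow(Add(I, z), -1)) = 1)
Mul(1503, Add(1495, Function('b')(29, Add(20, Mul(-1, 12))))) = Mul(1503, Add(1495, 1)) = Mul(1503, 1496) = 2248488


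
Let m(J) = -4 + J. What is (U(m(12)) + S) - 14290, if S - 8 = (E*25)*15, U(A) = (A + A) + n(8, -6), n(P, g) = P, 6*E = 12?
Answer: -13508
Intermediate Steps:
E = 2 (E = (⅙)*12 = 2)
U(A) = 8 + 2*A (U(A) = (A + A) + 8 = 2*A + 8 = 8 + 2*A)
S = 758 (S = 8 + (2*25)*15 = 8 + 50*15 = 8 + 750 = 758)
(U(m(12)) + S) - 14290 = ((8 + 2*(-4 + 12)) + 758) - 14290 = ((8 + 2*8) + 758) - 14290 = ((8 + 16) + 758) - 14290 = (24 + 758) - 14290 = 782 - 14290 = -13508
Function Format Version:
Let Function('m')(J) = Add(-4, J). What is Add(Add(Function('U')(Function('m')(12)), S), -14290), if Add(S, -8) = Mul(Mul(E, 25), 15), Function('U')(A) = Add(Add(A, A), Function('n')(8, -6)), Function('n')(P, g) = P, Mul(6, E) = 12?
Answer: -13508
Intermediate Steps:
E = 2 (E = Mul(Rational(1, 6), 12) = 2)
Function('U')(A) = Add(8, Mul(2, A)) (Function('U')(A) = Add(Add(A, A), 8) = Add(Mul(2, A), 8) = Add(8, Mul(2, A)))
S = 758 (S = Add(8, Mul(Mul(2, 25), 15)) = Add(8, Mul(50, 15)) = Add(8, 750) = 758)
Add(Add(Function('U')(Function('m')(12)), S), -14290) = Add(Add(Add(8, Mul(2, Add(-4, 12))), 758), -14290) = Add(Add(Add(8, Mul(2, 8)), 758), -14290) = Add(Add(Add(8, 16), 758), -14290) = Add(Add(24, 758), -14290) = Add(782, -14290) = -13508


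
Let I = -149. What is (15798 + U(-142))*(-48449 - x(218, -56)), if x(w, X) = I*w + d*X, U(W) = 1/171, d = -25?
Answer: -15638746151/57 ≈ -2.7436e+8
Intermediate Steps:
U(W) = 1/171
x(w, X) = -149*w - 25*X
(15798 + U(-142))*(-48449 - x(218, -56)) = (15798 + 1/171)*(-48449 - (-149*218 - 25*(-56))) = 2701459*(-48449 - (-32482 + 1400))/171 = 2701459*(-48449 - 1*(-31082))/171 = 2701459*(-48449 + 31082)/171 = (2701459/171)*(-17367) = -15638746151/57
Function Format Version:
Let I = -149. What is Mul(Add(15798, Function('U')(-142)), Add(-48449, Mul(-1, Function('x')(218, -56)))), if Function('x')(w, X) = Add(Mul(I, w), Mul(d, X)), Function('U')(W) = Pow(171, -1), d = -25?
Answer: Rational(-15638746151, 57) ≈ -2.7436e+8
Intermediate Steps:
Function('U')(W) = Rational(1, 171)
Function('x')(w, X) = Add(Mul(-149, w), Mul(-25, X))
Mul(Add(15798, Function('U')(-142)), Add(-48449, Mul(-1, Function('x')(218, -56)))) = Mul(Add(15798, Rational(1, 171)), Add(-48449, Mul(-1, Add(Mul(-149, 218), Mul(-25, -56))))) = Mul(Rational(2701459, 171), Add(-48449, Mul(-1, Add(-32482, 1400)))) = Mul(Rational(2701459, 171), Add(-48449, Mul(-1, -31082))) = Mul(Rational(2701459, 171), Add(-48449, 31082)) = Mul(Rational(2701459, 171), -17367) = Rational(-15638746151, 57)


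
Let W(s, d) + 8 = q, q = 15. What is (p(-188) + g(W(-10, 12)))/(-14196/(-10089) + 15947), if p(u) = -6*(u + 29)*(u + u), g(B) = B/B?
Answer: -1206318189/53634493 ≈ -22.491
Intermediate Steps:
W(s, d) = 7 (W(s, d) = -8 + 15 = 7)
g(B) = 1
p(u) = -12*u*(29 + u) (p(u) = -6*(29 + u)*2*u = -12*u*(29 + u))
(p(-188) + g(W(-10, 12)))/(-14196/(-10089) + 15947) = (-12*(-188)*(29 - 188) + 1)/(-14196/(-10089) + 15947) = (-12*(-188)*(-159) + 1)/(-14196*(-1/10089) + 15947) = (-358704 + 1)/(4732/3363 + 15947) = -358703/53634493/3363 = -358703*3363/53634493 = -1206318189/53634493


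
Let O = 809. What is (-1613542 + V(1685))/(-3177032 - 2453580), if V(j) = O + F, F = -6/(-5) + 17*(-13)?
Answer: 2016191/7038265 ≈ 0.28646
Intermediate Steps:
F = -1099/5 (F = -6*(-1/5) - 221 = 6/5 - 221 = -1099/5 ≈ -219.80)
V(j) = 2946/5 (V(j) = 809 - 1099/5 = 2946/5)
(-1613542 + V(1685))/(-3177032 - 2453580) = (-1613542 + 2946/5)/(-3177032 - 2453580) = -8064764/5/(-5630612) = -8064764/5*(-1/5630612) = 2016191/7038265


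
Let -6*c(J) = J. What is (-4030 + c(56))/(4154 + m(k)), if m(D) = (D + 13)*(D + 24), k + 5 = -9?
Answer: -6059/6216 ≈ -0.97474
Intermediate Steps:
k = -14 (k = -5 - 9 = -14)
c(J) = -J/6
m(D) = (13 + D)*(24 + D)
(-4030 + c(56))/(4154 + m(k)) = (-4030 - 1/6*56)/(4154 + (312 + (-14)**2 + 37*(-14))) = (-4030 - 28/3)/(4154 + (312 + 196 - 518)) = -12118/(3*(4154 - 10)) = -12118/3/4144 = -12118/3*1/4144 = -6059/6216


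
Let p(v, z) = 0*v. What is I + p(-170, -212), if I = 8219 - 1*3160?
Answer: 5059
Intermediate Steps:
p(v, z) = 0
I = 5059 (I = 8219 - 3160 = 5059)
I + p(-170, -212) = 5059 + 0 = 5059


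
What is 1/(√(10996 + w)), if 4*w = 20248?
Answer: √16058/16058 ≈ 0.0078914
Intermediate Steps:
w = 5062 (w = (¼)*20248 = 5062)
1/(√(10996 + w)) = 1/(√(10996 + 5062)) = 1/(√16058) = √16058/16058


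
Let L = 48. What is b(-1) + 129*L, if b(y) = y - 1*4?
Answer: 6187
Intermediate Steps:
b(y) = -4 + y (b(y) = y - 4 = -4 + y)
b(-1) + 129*L = (-4 - 1) + 129*48 = -5 + 6192 = 6187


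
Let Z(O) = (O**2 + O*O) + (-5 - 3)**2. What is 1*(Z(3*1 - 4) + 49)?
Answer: 115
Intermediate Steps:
Z(O) = 64 + 2*O**2 (Z(O) = (O**2 + O**2) + (-8)**2 = 2*O**2 + 64 = 64 + 2*O**2)
1*(Z(3*1 - 4) + 49) = 1*((64 + 2*(3*1 - 4)**2) + 49) = 1*((64 + 2*(3 - 4)**2) + 49) = 1*((64 + 2*(-1)**2) + 49) = 1*((64 + 2*1) + 49) = 1*((64 + 2) + 49) = 1*(66 + 49) = 1*115 = 115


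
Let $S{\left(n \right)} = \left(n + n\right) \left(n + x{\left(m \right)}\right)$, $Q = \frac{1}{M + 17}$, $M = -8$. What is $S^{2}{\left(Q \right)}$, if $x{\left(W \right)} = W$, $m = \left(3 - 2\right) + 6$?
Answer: $\frac{16384}{6561} \approx 2.4972$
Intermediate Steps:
$m = 7$ ($m = 1 + 6 = 7$)
$Q = \frac{1}{9}$ ($Q = \frac{1}{-8 + 17} = \frac{1}{9} \approx 0.11111$)
$S{\left(n \right)} = 2 n \left(7 + n\right)$ ($S{\left(n \right)} = \left(n + n\right) \left(n + 7\right) = 2 n \left(7 + n\right)$)
$S^{2}{\left(Q \right)} = \left(2 \cdot \frac{1}{9} \left(7 + \frac{1}{9}\right)\right)^{2} = \left(2 \cdot \frac{1}{9} \cdot \frac{64}{9}\right)^{2} = \left(\frac{128}{81}\right)^{2} = \frac{16384}{6561}$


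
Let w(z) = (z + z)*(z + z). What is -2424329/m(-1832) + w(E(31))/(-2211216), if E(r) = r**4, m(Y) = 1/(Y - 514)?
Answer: 3143206499901095/552804 ≈ 5.6859e+9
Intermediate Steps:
m(Y) = 1/(-514 + Y)
w(z) = 4*z**2 (w(z) = (2*z)*(2*z) = 4*z**2)
-2424329/m(-1832) + w(E(31))/(-2211216) = -2424329/(1/(-514 - 1832)) + (4*(31**4)**2)/(-2211216) = -2424329/(1/(-2346)) + (4*923521**2)*(-1/2211216) = -2424329/(-1/2346) + (4*852891037441)*(-1/2211216) = -2424329*(-2346) + 3411564149764*(-1/2211216) = 5687475834 - 852891037441/552804 = 3143206499901095/552804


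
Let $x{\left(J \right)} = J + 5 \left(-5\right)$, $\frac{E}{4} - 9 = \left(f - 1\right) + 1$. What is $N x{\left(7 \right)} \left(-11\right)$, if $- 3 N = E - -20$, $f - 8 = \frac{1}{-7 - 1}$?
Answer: $-5775$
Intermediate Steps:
$f = \frac{63}{8}$ ($f = 8 + \frac{1}{-7 - 1} = 8 + \frac{1}{-8} = 8 - \frac{1}{8} = \frac{63}{8} \approx 7.875$)
$E = \frac{135}{2}$ ($E = 36 + 4 \left(\left(\frac{63}{8} - 1\right) + 1\right) = 36 + 4 \left(\frac{55}{8} + 1\right) = 36 + 4 \cdot \frac{63}{8} = 36 + \frac{63}{2} = \frac{135}{2} \approx 67.5$)
$x{\left(J \right)} = -25 + J$ ($x{\left(J \right)} = J - 25 = -25 + J$)
$N = - \frac{175}{6}$ ($N = - \frac{\frac{135}{2} - -20}{3} = - \frac{\frac{135}{2} + 20}{3} = \left(- \frac{1}{3}\right) \frac{175}{2} = - \frac{175}{6} \approx -29.167$)
$N x{\left(7 \right)} \left(-11\right) = - \frac{175 \left(-25 + 7\right)}{6} \left(-11\right) = \left(- \frac{175}{6}\right) \left(-18\right) \left(-11\right) = 525 \left(-11\right) = -5775$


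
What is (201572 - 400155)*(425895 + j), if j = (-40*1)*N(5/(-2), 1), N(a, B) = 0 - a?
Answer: -84555648485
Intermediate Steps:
N(a, B) = -a
j = -100 (j = (-40*1)*(-5/(-2)) = -(-40)*5*(-½) = -(-40)*(-5)/2 = -40*5/2 = -100)
(201572 - 400155)*(425895 + j) = (201572 - 400155)*(425895 - 100) = -198583*425795 = -84555648485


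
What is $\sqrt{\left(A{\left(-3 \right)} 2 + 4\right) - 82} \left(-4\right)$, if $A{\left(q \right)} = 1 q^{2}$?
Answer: $- 8 i \sqrt{15} \approx - 30.984 i$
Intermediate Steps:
$A{\left(q \right)} = q^{2}$
$\sqrt{\left(A{\left(-3 \right)} 2 + 4\right) - 82} \left(-4\right) = \sqrt{\left(\left(-3\right)^{2} \cdot 2 + 4\right) - 82} \left(-4\right) = \sqrt{\left(9 \cdot 2 + 4\right) - 82} \left(-4\right) = \sqrt{\left(18 + 4\right) - 82} \left(-4\right) = \sqrt{22 - 82} \left(-4\right) = \sqrt{-60} \left(-4\right) = 2 i \sqrt{15} \left(-4\right) = - 8 i \sqrt{15}$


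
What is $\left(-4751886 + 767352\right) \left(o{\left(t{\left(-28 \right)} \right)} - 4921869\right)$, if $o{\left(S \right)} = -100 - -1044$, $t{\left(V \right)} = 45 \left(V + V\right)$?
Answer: $19607592973950$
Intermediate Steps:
$t{\left(V \right)} = 90 V$ ($t{\left(V \right)} = 45 \cdot 2 V = 90 V$)
$o{\left(S \right)} = 944$ ($o{\left(S \right)} = -100 + 1044 = 944$)
$\left(-4751886 + 767352\right) \left(o{\left(t{\left(-28 \right)} \right)} - 4921869\right) = \left(-4751886 + 767352\right) \left(944 - 4921869\right) = \left(-3984534\right) \left(-4920925\right) = 19607592973950$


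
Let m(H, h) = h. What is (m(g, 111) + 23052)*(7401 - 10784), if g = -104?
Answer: -78360429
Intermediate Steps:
(m(g, 111) + 23052)*(7401 - 10784) = (111 + 23052)*(7401 - 10784) = 23163*(-3383) = -78360429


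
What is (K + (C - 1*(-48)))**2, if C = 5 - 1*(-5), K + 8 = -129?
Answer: 6241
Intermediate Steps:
K = -137 (K = -8 - 129 = -137)
C = 10 (C = 5 + 5 = 10)
(K + (C - 1*(-48)))**2 = (-137 + (10 - 1*(-48)))**2 = (-137 + (10 + 48))**2 = (-137 + 58)**2 = (-79)**2 = 6241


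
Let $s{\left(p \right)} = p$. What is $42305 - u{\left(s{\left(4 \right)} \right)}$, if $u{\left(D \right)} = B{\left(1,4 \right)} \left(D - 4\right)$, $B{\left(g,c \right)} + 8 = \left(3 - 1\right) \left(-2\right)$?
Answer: $42305$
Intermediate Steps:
$B{\left(g,c \right)} = -12$ ($B{\left(g,c \right)} = -8 + \left(3 - 1\right) \left(-2\right) = -8 + 2 \left(-2\right) = -8 - 4 = -12$)
$u{\left(D \right)} = 48 - 12 D$ ($u{\left(D \right)} = - 12 \left(D - 4\right) = - 12 \left(-4 + D\right) = 48 - 12 D$)
$42305 - u{\left(s{\left(4 \right)} \right)} = 42305 - \left(48 - 48\right) = 42305 - 0 = 42305 + 0 = 42305$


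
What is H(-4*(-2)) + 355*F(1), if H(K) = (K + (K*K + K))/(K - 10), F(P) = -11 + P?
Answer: -3590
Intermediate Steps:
H(K) = (K² + 2*K)/(-10 + K) (H(K) = (K + (K² + K))/(-10 + K) = (K + (K + K²))/(-10 + K) = (K² + 2*K)/(-10 + K))
H(-4*(-2)) + 355*F(1) = (-4*(-2))*(2 - 4*(-2))/(-10 - 4*(-2)) + 355*(-11 + 1) = 8*(2 + 8)/(-10 + 8) + 355*(-10) = 8*10/(-2) - 3550 = 8*(-½)*10 - 3550 = -40 - 3550 = -3590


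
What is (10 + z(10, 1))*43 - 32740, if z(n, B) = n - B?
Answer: -31923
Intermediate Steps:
(10 + z(10, 1))*43 - 32740 = (10 + (10 - 1*1))*43 - 32740 = (10 + (10 - 1))*43 - 32740 = (10 + 9)*43 - 32740 = 19*43 - 32740 = 817 - 32740 = -31923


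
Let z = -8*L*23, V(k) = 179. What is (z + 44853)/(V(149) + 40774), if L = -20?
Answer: 48533/40953 ≈ 1.1851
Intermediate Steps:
z = 3680 (z = -8*(-20)*23 = 160*23 = 3680)
(z + 44853)/(V(149) + 40774) = (3680 + 44853)/(179 + 40774) = 48533/40953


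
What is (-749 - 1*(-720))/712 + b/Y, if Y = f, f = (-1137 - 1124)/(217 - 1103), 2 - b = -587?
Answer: 19552341/84728 ≈ 230.77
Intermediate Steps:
b = 589 (b = 2 - 1*(-587) = 2 + 587 = 589)
f = 2261/886 (f = -2261/(-886) = -2261*(-1/886) = 2261/886 ≈ 2.5519)
Y = 2261/886 ≈ 2.5519
(-749 - 1*(-720))/712 + b/Y = (-749 - 1*(-720))/712 + 589/(2261/886) = (-749 + 720)*(1/712) + 589*(886/2261) = -29*1/712 + 27466/119 = -29/712 + 27466/119 = 19552341/84728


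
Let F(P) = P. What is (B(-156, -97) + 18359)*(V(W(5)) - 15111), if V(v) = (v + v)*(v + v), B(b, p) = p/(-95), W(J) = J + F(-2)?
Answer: -5258769030/19 ≈ -2.7678e+8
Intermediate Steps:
W(J) = -2 + J (W(J) = J - 2 = -2 + J)
B(b, p) = -p/95 (B(b, p) = p*(-1/95) = -p/95)
V(v) = 4*v**2 (V(v) = (2*v)*(2*v) = 4*v**2)
(B(-156, -97) + 18359)*(V(W(5)) - 15111) = (-1/95*(-97) + 18359)*(4*(-2 + 5)**2 - 15111) = (97/95 + 18359)*(4*3**2 - 15111) = 1744202*(4*9 - 15111)/95 = 1744202*(36 - 15111)/95 = (1744202/95)*(-15075) = -5258769030/19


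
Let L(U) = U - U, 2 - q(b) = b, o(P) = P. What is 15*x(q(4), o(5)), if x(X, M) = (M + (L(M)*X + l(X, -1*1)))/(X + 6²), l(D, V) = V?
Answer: 30/17 ≈ 1.7647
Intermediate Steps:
q(b) = 2 - b
L(U) = 0
x(X, M) = (-1 + M)/(36 + X) (x(X, M) = (M + (0*X - 1*1))/(X + 6²) = (M + (0 - 1))/(X + 36) = (M - 1)/(36 + X) = (-1 + M)/(36 + X))
15*x(q(4), o(5)) = 15*((-1 + 5)/(36 + (2 - 1*4))) = 15*(4/(36 + (2 - 4))) = 15*(4/(36 - 2)) = 15*(4/34) = 15*((1/34)*4) = 15*(2/17) = 30/17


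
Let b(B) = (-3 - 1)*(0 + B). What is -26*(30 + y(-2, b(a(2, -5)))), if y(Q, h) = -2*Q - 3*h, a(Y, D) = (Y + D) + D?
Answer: 1612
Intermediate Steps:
a(Y, D) = Y + 2*D (a(Y, D) = (D + Y) + D = Y + 2*D)
b(B) = -4*B
y(Q, h) = -3*h - 2*Q
-26*(30 + y(-2, b(a(2, -5)))) = -26*(30 + (-(-12)*(2 + 2*(-5)) - 2*(-2))) = -26*(30 + (-(-12)*(2 - 10) + 4)) = -26*(30 + (-(-12)*(-8) + 4)) = -26*(30 + (-3*32 + 4)) = -26*(30 + (-96 + 4)) = -26*(30 - 92) = -26*(-62) = 1612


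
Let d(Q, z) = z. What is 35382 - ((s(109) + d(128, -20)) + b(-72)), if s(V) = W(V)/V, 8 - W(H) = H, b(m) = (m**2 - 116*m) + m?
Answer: 2391343/109 ≈ 21939.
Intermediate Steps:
b(m) = m**2 - 115*m
W(H) = 8 - H
s(V) = (8 - V)/V
35382 - ((s(109) + d(128, -20)) + b(-72)) = 35382 - (((8 - 1*109)/109 - 20) - 72*(-115 - 72)) = 35382 - (((8 - 109)/109 - 20) - 72*(-187)) = 35382 - (((1/109)*(-101) - 20) + 13464) = 35382 - ((-101/109 - 20) + 13464) = 35382 - (-2281/109 + 13464) = 35382 - 1*1465295/109 = 35382 - 1465295/109 = 2391343/109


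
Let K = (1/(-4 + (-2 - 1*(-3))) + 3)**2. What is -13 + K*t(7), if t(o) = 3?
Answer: 25/3 ≈ 8.3333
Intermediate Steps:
K = 64/9 (K = (1/(-4 + (-2 + 3)) + 3)**2 = (1/(-4 + 1) + 3)**2 = (1/(-3) + 3)**2 = (-1/3 + 3)**2 = (8/3)**2 = 64/9 ≈ 7.1111)
-13 + K*t(7) = -13 + (64/9)*3 = -13 + 64/3 = 25/3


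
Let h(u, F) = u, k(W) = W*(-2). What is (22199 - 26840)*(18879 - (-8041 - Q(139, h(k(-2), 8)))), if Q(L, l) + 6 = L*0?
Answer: -124907874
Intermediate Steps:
k(W) = -2*W
Q(L, l) = -6 (Q(L, l) = -6 + L*0 = -6 + 0 = -6)
(22199 - 26840)*(18879 - (-8041 - Q(139, h(k(-2), 8)))) = (22199 - 26840)*(18879 - (-8041 - 1*(-6))) = -4641*(18879 - (-8041 + 6)) = -4641*(18879 - 1*(-8035)) = -4641*(18879 + 8035) = -4641*26914 = -124907874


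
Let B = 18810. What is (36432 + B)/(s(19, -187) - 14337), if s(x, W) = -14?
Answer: -55242/14351 ≈ -3.8493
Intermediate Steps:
(36432 + B)/(s(19, -187) - 14337) = (36432 + 18810)/(-14 - 14337) = 55242/(-14351) = 55242*(-1/14351) = -55242/14351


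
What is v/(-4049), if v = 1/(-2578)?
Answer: 1/10438322 ≈ 9.5801e-8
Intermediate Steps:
v = -1/2578 ≈ -0.00038790
v/(-4049) = -1/2578/(-4049) = -1/2578*(-1/4049) = 1/10438322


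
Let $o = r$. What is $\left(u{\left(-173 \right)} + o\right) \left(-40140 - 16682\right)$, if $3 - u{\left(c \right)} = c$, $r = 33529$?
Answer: $-1915185510$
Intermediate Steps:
$o = 33529$
$u{\left(c \right)} = 3 - c$
$\left(u{\left(-173 \right)} + o\right) \left(-40140 - 16682\right) = \left(\left(3 - -173\right) + 33529\right) \left(-40140 - 16682\right) = \left(\left(3 + 173\right) + 33529\right) \left(-56822\right) = \left(176 + 33529\right) \left(-56822\right) = 33705 \left(-56822\right) = -1915185510$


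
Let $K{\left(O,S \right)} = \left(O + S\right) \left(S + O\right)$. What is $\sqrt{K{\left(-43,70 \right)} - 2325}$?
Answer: $2 i \sqrt{399} \approx 39.95 i$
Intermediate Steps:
$K{\left(O,S \right)} = \left(O + S\right)^{2}$ ($K{\left(O,S \right)} = \left(O + S\right) \left(O + S\right) = \left(O + S\right)^{2}$)
$\sqrt{K{\left(-43,70 \right)} - 2325} = \sqrt{\left(-43 + 70\right)^{2} - 2325} = \sqrt{27^{2} - 2325} = \sqrt{729 - 2325} = \sqrt{-1596} = 2 i \sqrt{399}$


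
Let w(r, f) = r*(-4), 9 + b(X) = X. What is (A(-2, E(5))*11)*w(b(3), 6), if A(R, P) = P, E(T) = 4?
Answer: 1056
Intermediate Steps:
b(X) = -9 + X
w(r, f) = -4*r
(A(-2, E(5))*11)*w(b(3), 6) = (4*11)*(-4*(-9 + 3)) = 44*(-4*(-6)) = 44*24 = 1056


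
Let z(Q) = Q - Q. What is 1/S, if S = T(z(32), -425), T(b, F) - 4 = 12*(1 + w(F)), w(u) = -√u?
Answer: 1/3841 + 15*I*√17/15364 ≈ 0.00026035 + 0.0040254*I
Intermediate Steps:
z(Q) = 0
T(b, F) = 16 - 12*√F (T(b, F) = 4 + 12*(1 - √F) = 4 + (12 - 12*√F) = 16 - 12*√F)
S = 16 - 60*I*√17 ≈ 16.0 - 247.39*I
1/S = 1/(16 - 60*I*√17)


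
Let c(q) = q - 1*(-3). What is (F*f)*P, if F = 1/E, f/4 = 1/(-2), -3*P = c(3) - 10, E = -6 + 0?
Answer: 4/9 ≈ 0.44444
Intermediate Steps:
c(q) = 3 + q (c(q) = q + 3 = 3 + q)
E = -6
P = 4/3 (P = -((3 + 3) - 10)/3 = -(6 - 10)/3 = -⅓*(-4) = 4/3 ≈ 1.3333)
f = -2 (f = 4/(-2) = 4*(-½) = -2)
F = -⅙ (F = 1/(-6) = -⅙ ≈ -0.16667)
(F*f)*P = -⅙*(-2)*(4/3) = (⅓)*(4/3) = 4/9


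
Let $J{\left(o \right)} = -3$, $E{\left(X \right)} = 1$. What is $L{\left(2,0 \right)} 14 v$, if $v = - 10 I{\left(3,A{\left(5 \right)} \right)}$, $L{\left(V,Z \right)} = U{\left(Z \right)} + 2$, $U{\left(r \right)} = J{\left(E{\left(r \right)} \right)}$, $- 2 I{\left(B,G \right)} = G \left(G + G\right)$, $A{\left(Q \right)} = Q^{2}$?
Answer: $-87500$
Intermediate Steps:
$I{\left(B,G \right)} = - G^{2}$ ($I{\left(B,G \right)} = - \frac{G \left(G + G\right)}{2} = - \frac{G 2 G}{2} = - \frac{2 G^{2}}{2} = - G^{2}$)
$U{\left(r \right)} = -3$
$L{\left(V,Z \right)} = -1$ ($L{\left(V,Z \right)} = -3 + 2 = -1$)
$v = 6250$ ($v = - 10 \left(- \left(5^{2}\right)^{2}\right) = - 10 \left(- 25^{2}\right) = - 10 \left(\left(-1\right) 625\right) = \left(-10\right) \left(-625\right) = 6250$)
$L{\left(2,0 \right)} 14 v = \left(-1\right) 14 \cdot 6250 = \left(-14\right) 6250 = -87500$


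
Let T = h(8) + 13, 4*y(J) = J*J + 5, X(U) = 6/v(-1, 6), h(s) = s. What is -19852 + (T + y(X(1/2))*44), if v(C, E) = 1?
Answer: -19380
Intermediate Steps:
X(U) = 6 (X(U) = 6/1 = 6*1 = 6)
y(J) = 5/4 + J²/4 (y(J) = (J*J + 5)/4 = (J² + 5)/4 = (5 + J²)/4 = 5/4 + J²/4)
T = 21 (T = 8 + 13 = 21)
-19852 + (T + y(X(1/2))*44) = -19852 + (21 + (5/4 + (¼)*6²)*44) = -19852 + (21 + (5/4 + (¼)*36)*44) = -19852 + (21 + (5/4 + 9)*44) = -19852 + (21 + (41/4)*44) = -19852 + (21 + 451) = -19852 + 472 = -19380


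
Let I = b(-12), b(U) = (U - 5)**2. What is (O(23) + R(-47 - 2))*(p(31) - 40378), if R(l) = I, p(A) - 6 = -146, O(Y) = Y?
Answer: -12641616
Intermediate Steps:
b(U) = (-5 + U)**2
I = 289 (I = (-5 - 12)**2 = (-17)**2 = 289)
p(A) = -140 (p(A) = 6 - 146 = -140)
R(l) = 289
(O(23) + R(-47 - 2))*(p(31) - 40378) = (23 + 289)*(-140 - 40378) = 312*(-40518) = -12641616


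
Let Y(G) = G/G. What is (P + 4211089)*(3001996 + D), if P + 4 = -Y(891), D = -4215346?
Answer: -5109518771400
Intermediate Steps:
Y(G) = 1
P = -5 (P = -4 - 1*1 = -4 - 1 = -5)
(P + 4211089)*(3001996 + D) = (-5 + 4211089)*(3001996 - 4215346) = 4211084*(-1213350) = -5109518771400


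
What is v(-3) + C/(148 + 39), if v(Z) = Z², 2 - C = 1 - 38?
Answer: 1722/187 ≈ 9.2086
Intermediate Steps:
C = 39 (C = 2 - (1 - 38) = 2 - 1*(-37) = 2 + 37 = 39)
v(-3) + C/(148 + 39) = (-3)² + 39/(148 + 39) = 9 + 39/187 = 1722/187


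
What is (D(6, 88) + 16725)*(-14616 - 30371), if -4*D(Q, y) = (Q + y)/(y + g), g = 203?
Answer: -437899094261/582 ≈ -7.5240e+8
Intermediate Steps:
D(Q, y) = -(Q + y)/(4*(203 + y)) (D(Q, y) = -(Q + y)/(4*(y + 203)) = -(Q + y)/(4*(203 + y)))
(D(6, 88) + 16725)*(-14616 - 30371) = ((-1*6 - 1*88)/(4*(203 + 88)) + 16725)*(-14616 - 30371) = ((¼)*(-6 - 88)/291 + 16725)*(-44987) = ((¼)*(1/291)*(-94) + 16725)*(-44987) = (-47/582 + 16725)*(-44987) = (9733903/582)*(-44987) = -437899094261/582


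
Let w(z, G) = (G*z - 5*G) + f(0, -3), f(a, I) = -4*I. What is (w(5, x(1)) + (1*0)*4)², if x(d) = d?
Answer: 144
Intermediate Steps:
w(z, G) = 12 - 5*G + G*z (w(z, G) = (G*z - 5*G) - 4*(-3) = (-5*G + G*z) + 12 = 12 - 5*G + G*z)
(w(5, x(1)) + (1*0)*4)² = ((12 - 5*1 + 1*5) + (1*0)*4)² = ((12 - 5 + 5) + 0*4)² = (12 + 0)² = 12² = 144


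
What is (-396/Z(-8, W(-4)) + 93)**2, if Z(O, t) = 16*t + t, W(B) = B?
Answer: 2822400/289 ≈ 9766.1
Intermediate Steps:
Z(O, t) = 17*t
(-396/Z(-8, W(-4)) + 93)**2 = (-396/(17*(-4)) + 93)**2 = (-396/(-68) + 93)**2 = (-396*(-1/68) + 93)**2 = (99/17 + 93)**2 = (1680/17)**2 = 2822400/289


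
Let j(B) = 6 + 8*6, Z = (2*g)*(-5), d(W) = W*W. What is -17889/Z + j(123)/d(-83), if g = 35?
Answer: 123256221/2411150 ≈ 51.119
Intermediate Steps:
d(W) = W²
Z = -350 (Z = (2*35)*(-5) = 70*(-5) = -350)
j(B) = 54 (j(B) = 6 + 48 = 54)
-17889/Z + j(123)/d(-83) = -17889/(-350) + 54/((-83)²) = -17889*(-1/350) + 54/6889 = 17889/350 + 54*(1/6889) = 17889/350 + 54/6889 = 123256221/2411150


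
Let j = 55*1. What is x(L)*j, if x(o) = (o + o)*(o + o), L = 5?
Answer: 5500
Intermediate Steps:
x(o) = 4*o² (x(o) = (2*o)*(2*o) = 4*o²)
j = 55
x(L)*j = (4*5²)*55 = (4*25)*55 = 100*55 = 5500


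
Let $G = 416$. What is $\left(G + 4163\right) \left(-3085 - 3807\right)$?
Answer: $-31558468$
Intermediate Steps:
$\left(G + 4163\right) \left(-3085 - 3807\right) = \left(416 + 4163\right) \left(-3085 - 3807\right) = 4579 \left(-6892\right) = -31558468$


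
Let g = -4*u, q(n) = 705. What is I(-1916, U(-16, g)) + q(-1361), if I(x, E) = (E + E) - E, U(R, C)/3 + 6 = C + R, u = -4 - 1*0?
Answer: 687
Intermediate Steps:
u = -4 (u = -4 + 0 = -4)
g = 16 (g = -4*(-4) = 16)
U(R, C) = -18 + 3*C + 3*R (U(R, C) = -18 + 3*(C + R) = -18 + (3*C + 3*R) = -18 + 3*C + 3*R)
I(x, E) = E (I(x, E) = 2*E - E = E)
I(-1916, U(-16, g)) + q(-1361) = (-18 + 3*16 + 3*(-16)) + 705 = (-18 + 48 - 48) + 705 = -18 + 705 = 687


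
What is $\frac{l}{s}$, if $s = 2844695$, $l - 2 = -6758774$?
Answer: $- \frac{6758772}{2844695} \approx -2.3759$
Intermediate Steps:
$l = -6758772$ ($l = 2 - 6758774 = -6758772$)
$\frac{l}{s} = - \frac{6758772}{2844695}$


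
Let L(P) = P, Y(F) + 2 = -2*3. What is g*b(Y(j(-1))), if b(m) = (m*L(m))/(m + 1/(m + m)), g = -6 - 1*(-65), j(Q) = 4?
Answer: -60416/129 ≈ -468.34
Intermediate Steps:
Y(F) = -8 (Y(F) = -2 - 2*3 = -2 - 6 = -8)
g = 59 (g = -6 + 65 = 59)
b(m) = m²/(m + 1/(2*m)) (b(m) = (m*m)/(m + 1/(m + m)) = m²/(m + 1/(2*m)))
g*b(Y(j(-1))) = 59*(2*(-8)³/(1 + 2*(-8)²)) = 59*(2*(-512)/(1 + 2*64)) = 59*(2*(-512)/(1 + 128)) = 59*(2*(-512)/129) = 59*(2*(-512)*(1/129)) = 59*(-1024/129) = -60416/129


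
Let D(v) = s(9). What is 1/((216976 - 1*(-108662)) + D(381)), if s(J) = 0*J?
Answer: 1/325638 ≈ 3.0709e-6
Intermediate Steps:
s(J) = 0
D(v) = 0
1/((216976 - 1*(-108662)) + D(381)) = 1/((216976 - 1*(-108662)) + 0) = 1/((216976 + 108662) + 0) = 1/(325638 + 0) = 1/325638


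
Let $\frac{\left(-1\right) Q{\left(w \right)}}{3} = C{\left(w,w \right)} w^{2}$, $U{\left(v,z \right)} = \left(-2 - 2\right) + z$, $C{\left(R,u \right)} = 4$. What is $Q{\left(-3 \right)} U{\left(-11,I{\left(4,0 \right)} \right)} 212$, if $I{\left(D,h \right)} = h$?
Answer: $91584$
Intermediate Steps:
$U{\left(v,z \right)} = -4 + z$
$Q{\left(w \right)} = - 12 w^{2}$ ($Q{\left(w \right)} = - 3 \cdot 4 w^{2} = - 12 w^{2}$)
$Q{\left(-3 \right)} U{\left(-11,I{\left(4,0 \right)} \right)} 212 = - 12 \left(-3\right)^{2} \left(-4 + 0\right) 212 = \left(-12\right) 9 \left(-4\right) 212 = \left(-108\right) \left(-4\right) 212 = 432 \cdot 212 = 91584$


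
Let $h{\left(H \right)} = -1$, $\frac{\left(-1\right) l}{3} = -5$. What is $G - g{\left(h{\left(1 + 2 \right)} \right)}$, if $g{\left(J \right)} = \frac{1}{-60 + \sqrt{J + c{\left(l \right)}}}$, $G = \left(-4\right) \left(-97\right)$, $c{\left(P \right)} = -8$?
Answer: $\frac{466784}{1203} + \frac{i}{1203} \approx 388.02 + 0.00083125 i$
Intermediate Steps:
$l = 15$ ($l = \left(-3\right) \left(-5\right) = 15$)
$G = 388$
$g{\left(J \right)} = \frac{1}{-60 + \sqrt{-8 + J}}$ ($g{\left(J \right)} = \frac{1}{-60 + \sqrt{J - 8}} = \frac{1}{-60 + \sqrt{-8 + J}}$)
$G - g{\left(h{\left(1 + 2 \right)} \right)} = 388 - \frac{1}{-60 + \sqrt{-8 - 1}} = 388 - \frac{1}{-60 + \sqrt{-9}} = 388 - \frac{1}{-60 + 3 i} = 388 - \frac{-60 - 3 i}{3609}$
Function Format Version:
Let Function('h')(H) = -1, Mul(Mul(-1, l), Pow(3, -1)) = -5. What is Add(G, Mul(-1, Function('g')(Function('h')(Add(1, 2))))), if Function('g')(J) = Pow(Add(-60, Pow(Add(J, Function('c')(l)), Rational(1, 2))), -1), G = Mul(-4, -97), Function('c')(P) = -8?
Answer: Add(Rational(466784, 1203), Mul(Rational(1, 1203), I)) ≈ Add(388.02, Mul(0.00083125, I))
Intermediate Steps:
l = 15 (l = Mul(-3, -5) = 15)
G = 388
Function('g')(J) = Pow(Add(-60, Pow(Add(-8, J), Rational(1, 2))), -1) (Function('g')(J) = Pow(Add(-60, Pow(Add(J, -8), Rational(1, 2))), -1) = Pow(Add(-60, Pow(Add(-8, J), Rational(1, 2))), -1))
Add(G, Mul(-1, Function('g')(Function('h')(Add(1, 2))))) = Add(388, Mul(-1, Pow(Add(-60, Pow(Add(-8, -1), Rational(1, 2))), -1))) = Add(388, Mul(-1, Pow(Add(-60, Pow(-9, Rational(1, 2))), -1))) = Add(388, Mul(-1, Pow(Add(-60, Mul(3, I)), -1))) = Add(388, Mul(-1, Mul(Rational(1, 3609), Add(-60, Mul(-3, I))))) = Add(388, Mul(Rational(-1, 3609), Add(-60, Mul(-3, I))))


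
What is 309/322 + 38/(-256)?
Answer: 16717/20608 ≈ 0.81119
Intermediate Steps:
309/322 + 38/(-256) = 309*(1/322) + 38*(-1/256) = 309/322 - 19/128 = 16717/20608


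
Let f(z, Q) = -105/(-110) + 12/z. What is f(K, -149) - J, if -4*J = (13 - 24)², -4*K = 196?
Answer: 66749/2156 ≈ 30.960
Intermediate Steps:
K = -49 (K = -¼*196 = -49)
J = -121/4 (J = -(13 - 24)²/4 = -¼*(-11)² = -¼*121 = -121/4 ≈ -30.250)
f(z, Q) = 21/22 + 12/z (f(z, Q) = -105*(-1/110) + 12/z = 21/22 + 12/z)
f(K, -149) - J = (21/22 + 12/(-49)) - 1*(-121/4) = (21/22 + 12*(-1/49)) + 121/4 = (21/22 - 12/49) + 121/4 = 765/1078 + 121/4 = 66749/2156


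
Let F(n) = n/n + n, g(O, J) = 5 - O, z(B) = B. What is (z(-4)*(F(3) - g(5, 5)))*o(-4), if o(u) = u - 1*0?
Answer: 64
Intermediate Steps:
F(n) = 1 + n
o(u) = u (o(u) = u + 0 = u)
(z(-4)*(F(3) - g(5, 5)))*o(-4) = -4*((1 + 3) - (5 - 1*5))*(-4) = -4*(4 - (5 - 5))*(-4) = -4*(4 - 1*0)*(-4) = -4*(4 + 0)*(-4) = -4*4*(-4) = -16*(-4) = 64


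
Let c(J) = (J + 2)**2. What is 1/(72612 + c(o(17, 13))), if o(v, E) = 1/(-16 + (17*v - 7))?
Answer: 70756/5138018761 ≈ 1.3771e-5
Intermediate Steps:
o(v, E) = 1/(-23 + 17*v) (o(v, E) = 1/(-16 + (-7 + 17*v)) = 1/(-23 + 17*v))
c(J) = (2 + J)**2
1/(72612 + c(o(17, 13))) = 1/(72612 + (2 + 1/(-23 + 17*17))**2) = 1/(72612 + (2 + 1/(-23 + 289))**2) = 1/(72612 + (2 + 1/266)**2) = 1/(72612 + (533/266)**2) = 1/(72612 + 284089/70756) = 1/(5138018761/70756) = 70756/5138018761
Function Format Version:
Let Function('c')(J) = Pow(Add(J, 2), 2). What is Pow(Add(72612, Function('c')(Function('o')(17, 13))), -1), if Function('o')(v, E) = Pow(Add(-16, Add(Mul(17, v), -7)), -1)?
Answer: Rational(70756, 5138018761) ≈ 1.3771e-5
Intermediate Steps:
Function('o')(v, E) = Pow(Add(-23, Mul(17, v)), -1) (Function('o')(v, E) = Pow(Add(-16, Add(-7, Mul(17, v))), -1) = Pow(Add(-23, Mul(17, v)), -1))
Function('c')(J) = Pow(Add(2, J), 2)
Pow(Add(72612, Function('c')(Function('o')(17, 13))), -1) = Pow(Add(72612, Pow(Add(2, Pow(Add(-23, Mul(17, 17)), -1)), 2)), -1) = Pow(Add(72612, Pow(Add(2, Pow(Add(-23, 289), -1)), 2)), -1) = Pow(Add(72612, Pow(Add(2, Pow(266, -1)), 2)), -1) = Pow(Add(72612, Pow(Add(2, Rational(1, 266)), 2)), -1) = Pow(Add(72612, Pow(Rational(533, 266), 2)), -1) = Pow(Add(72612, Rational(284089, 70756)), -1) = Pow(Rational(5138018761, 70756), -1) = Rational(70756, 5138018761)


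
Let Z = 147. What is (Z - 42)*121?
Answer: 12705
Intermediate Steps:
(Z - 42)*121 = (147 - 42)*121 = 105*121 = 12705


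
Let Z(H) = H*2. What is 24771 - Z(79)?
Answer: 24613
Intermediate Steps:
Z(H) = 2*H
24771 - Z(79) = 24771 - 2*79 = 24771 - 1*158 = 24771 - 158 = 24613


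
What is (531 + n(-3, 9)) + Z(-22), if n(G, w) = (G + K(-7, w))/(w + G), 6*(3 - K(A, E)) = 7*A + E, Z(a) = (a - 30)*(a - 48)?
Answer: 37549/9 ≈ 4172.1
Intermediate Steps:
Z(a) = (-48 + a)*(-30 + a) (Z(a) = (-30 + a)*(-48 + a) = (-48 + a)*(-30 + a))
K(A, E) = 3 - 7*A/6 - E/6 (K(A, E) = 3 - (7*A + E)/6 = 3 - (E + 7*A)/6 = 3 + (-7*A/6 - E/6) = 3 - 7*A/6 - E/6)
n(G, w) = (67/6 + G - w/6)/(G + w) (n(G, w) = (G + (3 - 7/6*(-7) - w/6))/(w + G) = (G + (3 + 49/6 - w/6))/(G + w) = (G + (67/6 - w/6))/(G + w) = (67/6 + G - w/6)/(G + w))
(531 + n(-3, 9)) + Z(-22) = (531 + (67/6 - 3 - ⅙*9)/(-3 + 9)) + (1440 + (-22)² - 78*(-22)) = (531 + (67/6 - 3 - 3/2)/6) + (1440 + 484 + 1716) = (531 + (⅙)*(20/3)) + 3640 = (531 + 10/9) + 3640 = 4789/9 + 3640 = 37549/9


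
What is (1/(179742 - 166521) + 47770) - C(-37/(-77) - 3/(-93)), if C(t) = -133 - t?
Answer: 1511764303772/31558527 ≈ 47904.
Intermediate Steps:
(1/(179742 - 166521) + 47770) - C(-37/(-77) - 3/(-93)) = (1/(179742 - 166521) + 47770) - (-133 - (-37/(-77) - 3/(-93))) = (1/13221 + 47770) - (-133 - (-37*(-1/77) - 3*(-1/93))) = (1/13221 + 47770) - (-133 - (37/77 + 1/31)) = 631567171/13221 - (-133 - 1*1224/2387) = 631567171/13221 - (-133 - 1224/2387) = 631567171/13221 - 1*(-318695/2387) = 631567171/13221 + 318695/2387 = 1511764303772/31558527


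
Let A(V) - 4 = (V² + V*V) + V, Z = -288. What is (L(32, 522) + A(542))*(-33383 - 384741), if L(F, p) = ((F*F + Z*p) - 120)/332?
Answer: -20393071537216/83 ≈ -2.4570e+11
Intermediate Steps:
A(V) = 4 + V + 2*V² (A(V) = 4 + ((V² + V*V) + V) = 4 + ((V² + V²) + V) = 4 + (2*V² + V) = 4 + (V + 2*V²) = 4 + V + 2*V²)
L(F, p) = -30/83 - 72*p/83 + F²/332 (L(F, p) = ((F*F - 288*p) - 120)/332 = ((F² - 288*p) - 120)*(1/332) = (-120 + F² - 288*p)*(1/332) = -30/83 - 72*p/83 + F²/332)
(L(32, 522) + A(542))*(-33383 - 384741) = ((-30/83 - 72/83*522 + (1/332)*32²) + (4 + 542 + 2*542²))*(-33383 - 384741) = ((-30/83 - 37584/83 + (1/332)*1024) + (4 + 542 + 2*293764))*(-418124) = ((-30/83 - 37584/83 + 256/83) + (4 + 542 + 587528))*(-418124) = (-37358/83 + 588074)*(-418124) = (48772784/83)*(-418124) = -20393071537216/83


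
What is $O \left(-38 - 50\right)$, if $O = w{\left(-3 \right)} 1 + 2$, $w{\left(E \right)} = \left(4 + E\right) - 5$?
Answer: $176$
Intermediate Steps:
$w{\left(E \right)} = -1 + E$
$O = -2$ ($O = \left(-1 - 3\right) 1 + 2 = \left(-4\right) 1 + 2 = -4 + 2 = -2$)
$O \left(-38 - 50\right) = - 2 \left(-38 - 50\right) = \left(-2\right) \left(-88\right) = 176$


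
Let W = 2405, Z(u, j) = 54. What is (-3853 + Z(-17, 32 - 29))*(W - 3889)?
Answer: 5637716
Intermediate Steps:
(-3853 + Z(-17, 32 - 29))*(W - 3889) = (-3853 + 54)*(2405 - 3889) = -3799*(-1484) = 5637716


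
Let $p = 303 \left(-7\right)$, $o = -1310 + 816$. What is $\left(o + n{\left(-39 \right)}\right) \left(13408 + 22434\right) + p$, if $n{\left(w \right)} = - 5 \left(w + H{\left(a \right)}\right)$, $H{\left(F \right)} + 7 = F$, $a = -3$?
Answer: $-8926779$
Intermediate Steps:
$H{\left(F \right)} = -7 + F$
$o = -494$
$n{\left(w \right)} = 50 - 5 w$ ($n{\left(w \right)} = - 5 \left(w - 10\right) = - 5 \left(-10 + w\right) = 50 - 5 w$)
$p = -2121$
$\left(o + n{\left(-39 \right)}\right) \left(13408 + 22434\right) + p = \left(-494 + \left(50 - -195\right)\right) \left(13408 + 22434\right) - 2121 = \left(-494 + \left(50 + 195\right)\right) 35842 - 2121 = \left(-494 + 245\right) 35842 - 2121 = \left(-249\right) 35842 - 2121 = -8924658 - 2121 = -8926779$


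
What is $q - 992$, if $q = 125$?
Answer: $-867$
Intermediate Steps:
$q - 992 = 125 - 992 = -867$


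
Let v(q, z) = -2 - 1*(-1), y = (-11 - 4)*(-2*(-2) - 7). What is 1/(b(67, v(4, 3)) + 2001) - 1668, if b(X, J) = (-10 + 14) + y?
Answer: -3419399/2050 ≈ -1668.0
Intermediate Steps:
y = 45 (y = -15*(4 - 7) = -15*(-3) = 45)
v(q, z) = -1 (v(q, z) = -2 + 1 = -1)
b(X, J) = 49 (b(X, J) = (-10 + 14) + 45 = 4 + 45 = 49)
1/(b(67, v(4, 3)) + 2001) - 1668 = 1/(49 + 2001) - 1668 = 1/2050 - 1668 = -3419399/2050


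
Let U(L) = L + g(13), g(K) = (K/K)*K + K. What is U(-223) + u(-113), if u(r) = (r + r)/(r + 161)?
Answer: -4841/24 ≈ -201.71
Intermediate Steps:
g(K) = 2*K (g(K) = 1*K + K = K + K = 2*K)
u(r) = 2*r/(161 + r) (u(r) = (2*r)/(161 + r) = 2*r/(161 + r))
U(L) = 26 + L (U(L) = L + 2*13 = L + 26 = 26 + L)
U(-223) + u(-113) = (26 - 223) + 2*(-113)/(161 - 113) = -197 + 2*(-113)/48 = -197 + 2*(-113)*(1/48) = -197 - 113/24 = -4841/24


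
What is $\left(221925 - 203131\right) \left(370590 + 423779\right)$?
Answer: $14929370986$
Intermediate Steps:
$\left(221925 - 203131\right) \left(370590 + 423779\right) = 18794 \cdot 794369 = 14929370986$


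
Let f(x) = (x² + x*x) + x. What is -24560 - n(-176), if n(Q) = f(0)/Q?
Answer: -24560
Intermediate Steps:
f(x) = x + 2*x² (f(x) = (x² + x²) + x = 2*x² + x = x + 2*x²)
n(Q) = 0 (n(Q) = (0*(1 + 2*0))/Q = (0*(1 + 0))/Q = (0*1)/Q = 0/Q = 0)
-24560 - n(-176) = -24560 - 1*0 = -24560 + 0 = -24560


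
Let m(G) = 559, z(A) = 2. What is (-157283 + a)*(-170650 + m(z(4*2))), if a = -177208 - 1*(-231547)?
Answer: 17509847904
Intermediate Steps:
a = 54339 (a = -177208 + 231547 = 54339)
(-157283 + a)*(-170650 + m(z(4*2))) = (-157283 + 54339)*(-170650 + 559) = -102944*(-170091) = 17509847904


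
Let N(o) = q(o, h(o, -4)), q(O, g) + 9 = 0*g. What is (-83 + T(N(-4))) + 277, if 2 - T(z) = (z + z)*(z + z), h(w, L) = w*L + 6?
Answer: -128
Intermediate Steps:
h(w, L) = 6 + L*w (h(w, L) = L*w + 6 = 6 + L*w)
q(O, g) = -9 (q(O, g) = -9 + 0*g = -9 + 0 = -9)
N(o) = -9
T(z) = 2 - 4*z² (T(z) = 2 - (z + z)*(z + z) = 2 - 2*z*2*z = 2 - 4*z²)
(-83 + T(N(-4))) + 277 = (-83 + (2 - 4*(-9)²)) + 277 = (-83 + (2 - 4*81)) + 277 = (-83 + (2 - 324)) + 277 = (-83 - 322) + 277 = -405 + 277 = -128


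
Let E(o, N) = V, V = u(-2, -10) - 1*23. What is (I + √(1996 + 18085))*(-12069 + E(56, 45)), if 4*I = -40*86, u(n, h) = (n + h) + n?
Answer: 10411160 - 12106*√20081 ≈ 8.6956e+6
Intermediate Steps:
u(n, h) = h + 2*n (u(n, h) = (h + n) + n = h + 2*n)
I = -860 (I = (-40*86)/4 = (¼)*(-3440) = -860)
V = -37 (V = (-10 + 2*(-2)) - 1*23 = (-10 - 4) - 23 = -14 - 23 = -37)
E(o, N) = -37
(I + √(1996 + 18085))*(-12069 + E(56, 45)) = (-860 + √(1996 + 18085))*(-12069 - 37) = (-860 + √20081)*(-12106) = 10411160 - 12106*√20081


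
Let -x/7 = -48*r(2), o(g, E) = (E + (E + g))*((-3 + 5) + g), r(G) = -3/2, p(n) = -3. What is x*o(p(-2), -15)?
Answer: -16632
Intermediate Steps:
r(G) = -3/2 (r(G) = -3*½ = -3/2)
o(g, E) = (2 + g)*(g + 2*E) (o(g, E) = (g + 2*E)*(2 + g) = (2 + g)*(g + 2*E))
x = -504 (x = -(-336)*(-3)/2 = -7*72 = -504)
x*o(p(-2), -15) = -504*((-3)² + 2*(-3) + 4*(-15) + 2*(-15)*(-3)) = -504*(9 - 6 - 60 + 90) = -504*33 = -16632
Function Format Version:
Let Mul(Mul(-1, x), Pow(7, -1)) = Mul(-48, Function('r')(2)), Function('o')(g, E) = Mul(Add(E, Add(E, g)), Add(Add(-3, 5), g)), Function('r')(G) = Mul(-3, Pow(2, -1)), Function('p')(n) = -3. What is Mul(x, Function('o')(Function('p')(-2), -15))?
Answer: -16632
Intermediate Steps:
Function('r')(G) = Rational(-3, 2) (Function('r')(G) = Mul(-3, Rational(1, 2)) = Rational(-3, 2))
Function('o')(g, E) = Mul(Add(2, g), Add(g, Mul(2, E))) (Function('o')(g, E) = Mul(Add(g, Mul(2, E)), Add(2, g)) = Mul(Add(2, g), Add(g, Mul(2, E))))
x = -504 (x = Mul(-7, Mul(-48, Rational(-3, 2))) = Mul(-7, 72) = -504)
Mul(x, Function('o')(Function('p')(-2), -15)) = Mul(-504, Add(Pow(-3, 2), Mul(2, -3), Mul(4, -15), Mul(2, -15, -3))) = Mul(-504, Add(9, -6, -60, 90)) = Mul(-504, 33) = -16632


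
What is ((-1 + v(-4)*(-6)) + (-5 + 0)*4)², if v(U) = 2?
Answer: 1089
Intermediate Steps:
((-1 + v(-4)*(-6)) + (-5 + 0)*4)² = ((-1 + 2*(-6)) + (-5 + 0)*4)² = ((-1 - 12) - 5*4)² = (-13 - 20)² = (-33)² = 1089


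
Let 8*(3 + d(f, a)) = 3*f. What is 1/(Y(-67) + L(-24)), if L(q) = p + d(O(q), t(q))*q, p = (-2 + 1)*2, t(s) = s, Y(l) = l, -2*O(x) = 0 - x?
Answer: 1/111 ≈ 0.0090090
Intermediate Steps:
O(x) = x/2 (O(x) = -(0 - x)/2 = -(-1)*x/2 = x/2)
p = -2 (p = -1*2 = -2)
d(f, a) = -3 + 3*f/8 (d(f, a) = -3 + (3*f)/8 = -3 + 3*f/8)
L(q) = -2 + q*(-3 + 3*q/16) (L(q) = -2 + (-3 + 3*(q/2)/8)*q = -2 + (-3 + 3*q/16)*q = -2 + q*(-3 + 3*q/16))
1/(Y(-67) + L(-24)) = 1/(-67 + (-2 + (3/16)*(-24)*(-16 - 24))) = 1/(-67 + (-2 + (3/16)*(-24)*(-40))) = 1/(-67 + (-2 + 180)) = 1/(-67 + 178) = 1/111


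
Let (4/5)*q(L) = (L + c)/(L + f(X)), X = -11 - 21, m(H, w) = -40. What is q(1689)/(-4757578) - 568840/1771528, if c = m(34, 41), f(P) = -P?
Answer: -2328773551903005/7252451161017832 ≈ -0.32110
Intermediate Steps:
X = -32
c = -40
q(L) = 5*(-40 + L)/(4*(32 + L)) (q(L) = 5*((L - 40)/(L - 1*(-32)))/4 = 5*((-40 + L)/(L + 32))/4 = 5*((-40 + L)/(32 + L))/4 = 5*(-40 + L)/(4*(32 + L)))
q(1689)/(-4757578) - 568840/1771528 = (5*(-40 + 1689)/(4*(32 + 1689)))/(-4757578) - 568840/1771528 = ((5/4)*1649/1721)*(-1/4757578) - 568840*1/1771528 = ((5/4)*(1/1721)*1649)*(-1/4757578) - 71105/221441 = (8245/6884)*(-1/4757578) - 71105/221441 = -8245/32751166952 - 71105/221441 = -2328773551903005/7252451161017832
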